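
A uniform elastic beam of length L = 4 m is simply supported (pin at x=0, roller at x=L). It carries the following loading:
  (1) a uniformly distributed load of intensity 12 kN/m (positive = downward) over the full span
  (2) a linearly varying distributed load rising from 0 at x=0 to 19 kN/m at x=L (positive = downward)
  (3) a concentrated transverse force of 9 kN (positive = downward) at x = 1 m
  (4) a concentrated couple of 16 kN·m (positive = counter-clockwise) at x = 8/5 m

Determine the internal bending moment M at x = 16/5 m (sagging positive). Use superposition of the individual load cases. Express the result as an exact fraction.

Load 1 — uniform load w=12 kN/m over full span:
  M_1 = wx(L-x)/2 = 12·(16/5)·(4-(16/5))/2 = 384/25 kN·m
Load 2 — triangular load w₀=19 kN/m (0→w₀ over full span):
  M_2 = w₀Lx/6 - w₀x³/(6L) = 19·4·(16/5)/6 - 19·(16/5)³/(6·4) = 1824/125 kN·m
Load 3 — point force P=9 kN at a=1 m (b=L-a=3):
  M_3 = Pa(L-x)/L  [x>a] = 9·1·(4-(16/5))/4 = 9/5 kN·m
Load 4 — applied couple M₀=16 kN·m at a=8/5 m (b=L-a=12/5):
  M_4 = M₀x/L - M₀  [x>a] = 16·(16/5)/4 - 16 = -16/5 kN·m
Superposition: M = Σ M_i = 3569/125 kN·m ≈ 28.552000 kN·m

M(16/5) = 3569/125 kN·m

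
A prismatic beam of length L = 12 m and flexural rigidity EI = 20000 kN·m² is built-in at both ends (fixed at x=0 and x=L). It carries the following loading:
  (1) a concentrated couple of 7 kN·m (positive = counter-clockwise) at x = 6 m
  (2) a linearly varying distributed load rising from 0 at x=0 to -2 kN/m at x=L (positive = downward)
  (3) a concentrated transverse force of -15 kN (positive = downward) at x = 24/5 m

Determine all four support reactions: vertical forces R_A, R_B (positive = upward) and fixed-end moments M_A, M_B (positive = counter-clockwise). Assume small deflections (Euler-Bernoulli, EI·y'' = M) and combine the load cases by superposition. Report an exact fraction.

Load 1 — applied couple M₀=7 kN·m at a=6 m (b=L-a=6):
  R_A = 6M₀ab/L³ = 6·7·6·6/12³ = 7/8 kN
  M_A = M₀b(2a-b)/L² = 7·6·(2·6-6)/12² = 7/4 kN·m
  R_B = -6M₀ab/L³ = -6·7·6·6/12³ = -7/8 kN
  M_B = M₀a(2b-a)/L² = 7·6·(2·6-6)/12² = 7/4 kN·m
Load 2 — triangular load w₀=-2 kN/m (0→w₀ over full span):
  R_A = 3w₀L/20 = 3·(-2)·12/20 = -18/5 kN
  M_A = w₀L²/30 = (-2)·12²/30 = -48/5 kN·m
  R_B = 7w₀L/20 = 7·(-2)·12/20 = -42/5 kN
  M_B = -w₀L²/20 = -(-2)·12²/20 = 72/5 kN·m
Load 3 — point force P=-15 kN at a=24/5 m (b=L-a=36/5):
  R_A = Pb²(3a+b)/L³ = (-15)·(36/5)²·(3·(24/5)+(36/5))/12³ = -243/25 kN
  M_A = Pab²/L² = (-15)·(24/5)·(36/5)²/12² = -648/25 kN·m
  R_B = Pa²(a+3b)/L³ = (-15)·(24/5)²·((24/5)+3·(36/5))/12³ = -132/25 kN
  M_B = -Pa²b/L² = -(-15)·(24/5)²·(36/5)/12² = 432/25 kN·m
Superposition: R_A = -2489/200 kN, M_A = -3377/100 kN·m, R_B = -2911/200 kN, M_B = 3343/100 kN·m

R_A = -2489/200 kN, M_A = -3377/100 kN·m, R_B = -2911/200 kN, M_B = 3343/100 kN·m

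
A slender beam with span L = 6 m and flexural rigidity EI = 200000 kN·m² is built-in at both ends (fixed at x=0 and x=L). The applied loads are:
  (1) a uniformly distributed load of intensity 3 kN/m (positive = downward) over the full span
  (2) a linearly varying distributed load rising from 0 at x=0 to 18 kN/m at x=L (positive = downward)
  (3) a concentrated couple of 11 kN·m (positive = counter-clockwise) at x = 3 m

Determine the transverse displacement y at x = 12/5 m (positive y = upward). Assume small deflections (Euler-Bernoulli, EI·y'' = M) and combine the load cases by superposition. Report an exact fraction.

Load 1 — uniform load w=3 kN/m over full span:
  y_1 = -wx²(L-x)²/(24EI) = -3·(12/5)²·(6-(12/5))²/(24·200000) = -729/15625000 m
Load 2 — triangular load w₀=18 kN/m (0→w₀ over full span):
  y_2 = -w₀x²(L-x)²(x+2L)/(120LEI) = -18·(12/5)²·(6-(12/5))²·((12/5)+2·6)/(120·6·200000) = -6561/48828125 m
Load 3 — applied couple M₀=11 kN·m at a=3 m (b=L-a=3):
  y_3 = (R_Ax³/6 - M_Ax²/2)/EI  [x≤a] with R_A=11/4, M_A=11/4 = ((11/4)·(12/5)³/6 - (11/4)·(12/5)²/2)/200000 = -99/12500000 m
Superposition: y = Σ y_i = -295227/1562500000 m ≈ -0.000189 m

y(12/5) = -295227/1562500000 m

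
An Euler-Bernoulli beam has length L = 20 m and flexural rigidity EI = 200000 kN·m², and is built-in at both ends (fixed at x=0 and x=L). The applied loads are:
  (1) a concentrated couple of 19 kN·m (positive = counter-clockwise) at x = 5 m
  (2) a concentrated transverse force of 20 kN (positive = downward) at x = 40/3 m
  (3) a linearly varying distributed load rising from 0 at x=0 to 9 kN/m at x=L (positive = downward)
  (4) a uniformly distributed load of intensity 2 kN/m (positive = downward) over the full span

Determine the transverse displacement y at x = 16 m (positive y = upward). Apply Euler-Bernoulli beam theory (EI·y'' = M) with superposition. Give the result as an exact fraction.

Load 1 — applied couple M₀=19 kN·m at a=5 m (b=L-a=15):
  y_1 = (R_Ax³/6 - M_Ax²/2 - M₀(x-a)²/2)/EI  [x>a] with R_A=171/160, M_A=-57/16 = ((171/160)·16³/6 - (-57/16)·16²/2 - 19·(16-5)²/2)/200000 = 361/2000000 m
Load 2 — point force P=20 kN at a=40/3 m (b=L-a=20/3):
  y_2 = -Pa²(L-x)²(3bL-(3b+a)(L-x))/(6L³EI)  [x>a] = -20·(40/3)²·(20-16)²·(3·(20/3)·20-(3·(20/3)+(40/3))·(20-16))/(6·20³·200000) = -16/10125 m
Load 3 — triangular load w₀=9 kN/m (0→w₀ over full span):
  y_3 = -w₀x²(L-x)²(x+2L)/(120LEI) = -9·16²·(20-16)²·(16+2·20)/(120·20·200000) = -336/78125 m
Load 4 — uniform load w=2 kN/m over full span:
  y_4 = -wx²(L-x)²/(24EI) = -2·16²·(20-16)²/(24·200000) = -16/9375 m
Superposition: y = Σ y_i = -5999843/810000000 m ≈ -0.007407 m

y(16) = -5999843/810000000 m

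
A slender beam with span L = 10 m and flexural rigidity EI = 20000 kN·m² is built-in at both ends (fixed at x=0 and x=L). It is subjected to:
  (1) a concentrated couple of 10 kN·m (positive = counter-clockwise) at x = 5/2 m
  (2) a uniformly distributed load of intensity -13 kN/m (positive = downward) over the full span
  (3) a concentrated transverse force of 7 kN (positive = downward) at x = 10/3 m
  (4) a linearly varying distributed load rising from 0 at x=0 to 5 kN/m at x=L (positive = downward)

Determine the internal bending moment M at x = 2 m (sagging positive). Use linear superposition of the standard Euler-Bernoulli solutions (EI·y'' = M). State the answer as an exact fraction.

M(2) = 49/8 kN·m

Load 1 — applied couple M₀=10 kN·m at a=5/2 m (b=L-a=15/2):
  M_1 = R_Ax - M_A  [x≤a] with R_A=9/8, M_A=-15/8 = (9/8)·2 - (-15/8) = 33/8 kN·m
Load 2 — uniform load w=-13 kN/m over full span:
  M_2 = wLx/2 - wL²/12 - wx²/2 = (-13)·10·2/2 - (-13)·10²/12 - (-13)·2²/2 = 13/3 kN·m
Load 3 — point force P=7 kN at a=10/3 m (b=L-a=20/3):
  M_3 = Pb²(3a+b)x/L³ - Pab²/L²  [x≤a] = 7·(20/3)²·(3·(10/3)+(20/3))·2/10³ - 7·(10/3)·(20/3)²/10² = 0 kN·m
Load 4 — triangular load w₀=5 kN/m (0→w₀ over full span):
  M_4 = 3w₀Lx/20 - w₀L²/30 - w₀x³/(6L) = 3·5·10·2/20 - 5·10²/30 - 5·2³/(6·10) = -7/3 kN·m
Superposition: M = Σ M_i = 49/8 kN·m ≈ 6.125000 kN·m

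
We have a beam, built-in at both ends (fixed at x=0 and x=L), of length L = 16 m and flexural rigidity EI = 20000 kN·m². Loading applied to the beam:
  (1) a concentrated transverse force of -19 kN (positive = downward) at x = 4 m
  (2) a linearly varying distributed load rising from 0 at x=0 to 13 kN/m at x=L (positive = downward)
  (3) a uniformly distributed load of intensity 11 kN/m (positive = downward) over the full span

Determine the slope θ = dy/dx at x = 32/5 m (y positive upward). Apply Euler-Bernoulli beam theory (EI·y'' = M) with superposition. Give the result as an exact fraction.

θ(32/5) = -6016/390625 rad

Load 1 — point force P=-19 kN at a=4 m (b=L-a=12):
  θ_1 = Pa²(L-x)(2bL-(3b+a)(L-x))/(2L³EI)  [x>a] = (-19)·4²·(16-(32/5))·(2·12·16-(3·12+4)·(16-(32/5)))/(2·16³·20000) = 0 rad
Load 2 — triangular load w₀=13 kN/m (0→w₀ over full span):
  θ_2 = -w₀(2x(L-x)(L-2x)(x+2L)+x²(L-x)²)/(120LEI) = -13·(2·(32/5)·(16-(32/5))·(16-2·(32/5))·((32/5)+2·16)+(32/5)²·(16-(32/5))²)/(120·16·20000) = -2496/390625 rad
Load 3 — uniform load w=11 kN/m over full span:
  θ_3 = -wx(L-x)(L-2x)/(12EI) = -11·(32/5)·(16-(32/5))·(16-2·(32/5))/(12·20000) = -704/78125 rad
Superposition: θ = Σ θ_i = -6016/390625 rad ≈ -0.015401 rad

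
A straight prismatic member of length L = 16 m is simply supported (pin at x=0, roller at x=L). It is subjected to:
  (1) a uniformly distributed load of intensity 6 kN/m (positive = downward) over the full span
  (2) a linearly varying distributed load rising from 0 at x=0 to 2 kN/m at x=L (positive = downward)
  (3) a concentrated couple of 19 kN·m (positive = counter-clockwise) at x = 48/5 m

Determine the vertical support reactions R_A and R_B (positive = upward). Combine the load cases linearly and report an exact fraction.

Load 1 — uniform load w=6 kN/m over full span:
  R_A = wL/2 = 6·16/2 = 48 kN
  R_B = wL/2 = 6·16/2 = 48 kN
Load 2 — triangular load w₀=2 kN/m (0→w₀ over full span):
  R_A = w₀L/6 = 2·16/6 = 16/3 kN
  R_B = w₀L/3 = 2·16/3 = 32/3 kN
Load 3 — applied couple M₀=19 kN·m at a=48/5 m (b=L-a=32/5):
  R_A = M₀/L = 19/16 kN
  R_B = -M₀/L = -19/16 kN
Superposition: R_A = 2617/48 kN, R_B = 2759/48 kN

R_A = 2617/48 kN, R_B = 2759/48 kN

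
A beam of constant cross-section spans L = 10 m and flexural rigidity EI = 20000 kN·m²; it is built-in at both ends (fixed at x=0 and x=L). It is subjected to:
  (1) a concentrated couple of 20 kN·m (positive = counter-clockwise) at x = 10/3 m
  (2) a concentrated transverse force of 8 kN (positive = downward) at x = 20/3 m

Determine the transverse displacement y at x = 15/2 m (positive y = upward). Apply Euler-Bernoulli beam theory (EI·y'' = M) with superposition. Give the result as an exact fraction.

y(15/2) = -1/2592 m

Load 1 — applied couple M₀=20 kN·m at a=10/3 m (b=L-a=20/3):
  y_1 = (R_Ax³/6 - M_Ax²/2 - M₀(x-a)²/2)/EI  [x>a] with R_A=8/3, M_A=0 = ((8/3)·(15/2)³/6 - 0·(15/2)²/2 - 20·((15/2)-(10/3))²/2)/20000 = 1/1440 m
Load 2 — point force P=8 kN at a=20/3 m (b=L-a=10/3):
  y_2 = -Pa²(L-x)²(3bL-(3b+a)(L-x))/(6L³EI)  [x>a] = -8·(20/3)²·(10-(15/2))²·(3·(10/3)·10-(3·(10/3)+(20/3))·(10-(15/2)))/(6·10³·20000) = -7/6480 m
Superposition: y = Σ y_i = -1/2592 m ≈ -0.000386 m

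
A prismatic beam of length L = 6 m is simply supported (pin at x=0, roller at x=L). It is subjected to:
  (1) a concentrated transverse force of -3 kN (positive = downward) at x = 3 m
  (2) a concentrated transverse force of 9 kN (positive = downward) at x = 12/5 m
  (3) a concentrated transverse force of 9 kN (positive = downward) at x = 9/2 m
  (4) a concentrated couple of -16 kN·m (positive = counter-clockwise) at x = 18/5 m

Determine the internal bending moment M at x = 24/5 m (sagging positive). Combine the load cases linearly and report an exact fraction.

Load 1 — point force P=-3 kN at a=3 m (b=L-a=3):
  M_1 = Pa(L-x)/L  [x>a] = (-3)·3·(6-(24/5))/6 = -9/5 kN·m
Load 2 — point force P=9 kN at a=12/5 m (b=L-a=18/5):
  M_2 = Pa(L-x)/L  [x>a] = 9·(12/5)·(6-(24/5))/6 = 108/25 kN·m
Load 3 — point force P=9 kN at a=9/2 m (b=L-a=3/2):
  M_3 = Pa(L-x)/L  [x>a] = 9·(9/2)·(6-(24/5))/6 = 81/10 kN·m
Load 4 — applied couple M₀=-16 kN·m at a=18/5 m (b=L-a=12/5):
  M_4 = M₀x/L - M₀  [x>a] = (-16)·(24/5)/6 - (-16) = 16/5 kN·m
Superposition: M = Σ M_i = 691/50 kN·m ≈ 13.820000 kN·m

M(24/5) = 691/50 kN·m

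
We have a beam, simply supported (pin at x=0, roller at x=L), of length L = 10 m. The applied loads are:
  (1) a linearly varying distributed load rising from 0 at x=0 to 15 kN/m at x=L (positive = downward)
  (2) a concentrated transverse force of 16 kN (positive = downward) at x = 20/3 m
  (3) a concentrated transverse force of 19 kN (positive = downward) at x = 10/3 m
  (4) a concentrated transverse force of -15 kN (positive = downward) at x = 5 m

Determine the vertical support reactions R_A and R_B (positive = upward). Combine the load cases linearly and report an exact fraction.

R_A = 71/2 kN, R_B = 119/2 kN

Load 1 — triangular load w₀=15 kN/m (0→w₀ over full span):
  R_A = w₀L/6 = 15·10/6 = 25 kN
  R_B = w₀L/3 = 15·10/3 = 50 kN
Load 2 — point force P=16 kN at a=20/3 m (b=L-a=10/3):
  R_A = Pb/L = 16·(10/3)/10 = 16/3 kN
  R_B = Pa/L = 16·(20/3)/10 = 32/3 kN
Load 3 — point force P=19 kN at a=10/3 m (b=L-a=20/3):
  R_A = Pb/L = 19·(20/3)/10 = 38/3 kN
  R_B = Pa/L = 19·(10/3)/10 = 19/3 kN
Load 4 — point force P=-15 kN at a=5 m (b=L-a=5):
  R_A = Pb/L = (-15)·5/10 = -15/2 kN
  R_B = Pa/L = (-15)·5/10 = -15/2 kN
Superposition: R_A = 71/2 kN, R_B = 119/2 kN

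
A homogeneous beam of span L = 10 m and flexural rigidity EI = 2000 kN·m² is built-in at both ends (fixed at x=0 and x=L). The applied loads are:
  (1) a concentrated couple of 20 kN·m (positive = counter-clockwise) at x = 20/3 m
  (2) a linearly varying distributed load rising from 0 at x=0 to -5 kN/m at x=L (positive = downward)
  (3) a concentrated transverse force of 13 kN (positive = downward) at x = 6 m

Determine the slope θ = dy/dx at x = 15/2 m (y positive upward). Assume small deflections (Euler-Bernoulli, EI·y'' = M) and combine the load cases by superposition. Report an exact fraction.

θ(15/2) = 33749/7680000 rad

Load 1 — applied couple M₀=20 kN·m at a=20/3 m (b=L-a=10/3):
  θ_1 = (R_Ax²/2 - M_Ax - M₀(x-a))/EI  [x>a] with R_A=8/3, M_A=20/3 = ((8/3)·(15/2)²/2 - (20/3)·(15/2) - 20·((15/2)-(20/3)))/2000 = 1/240 rad
Load 2 — triangular load w₀=-5 kN/m (0→w₀ over full span):
  θ_2 = -w₀(2x(L-x)(L-2x)(x+2L)+x²(L-x)²)/(120LEI) = -(-5)·(2·(15/2)·(10-(15/2))·(10-2·(15/2))·((15/2)+2·10)+(15/2)²·(10-(15/2))²)/(120·10·2000) = -41/4096 rad
Load 3 — point force P=13 kN at a=6 m (b=L-a=4):
  θ_3 = Pa²(L-x)(2bL-(3b+a)(L-x))/(2L³EI)  [x>a] = 13·6²·(10-(15/2))·(2·4·10-(3·4+6)·(10-(15/2)))/(2·10³·2000) = 819/80000 rad
Superposition: θ = Σ θ_i = 33749/7680000 rad ≈ 0.004394 rad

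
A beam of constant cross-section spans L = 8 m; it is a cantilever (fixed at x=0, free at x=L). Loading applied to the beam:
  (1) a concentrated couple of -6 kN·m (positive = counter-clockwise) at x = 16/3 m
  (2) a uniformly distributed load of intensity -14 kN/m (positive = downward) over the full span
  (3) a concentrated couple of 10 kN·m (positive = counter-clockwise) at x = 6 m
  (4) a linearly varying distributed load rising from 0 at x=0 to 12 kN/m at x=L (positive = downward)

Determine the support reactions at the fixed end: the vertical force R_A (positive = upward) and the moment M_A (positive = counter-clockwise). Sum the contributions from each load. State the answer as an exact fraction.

Load 1 — applied couple M₀=-6 kN·m at a=16/3 m (b=L-a=8/3):
  R_A = 0 kN
  M_A = -M₀ = -(-6) = 6 kN·m
Load 2 — uniform load w=-14 kN/m over full span:
  R_A = wL = (-14)·8 = -112 kN
  M_A = wL²/2 = (-14)·8²/2 = -448 kN·m
Load 3 — applied couple M₀=10 kN·m at a=6 m (b=L-a=2):
  R_A = 0 kN
  M_A = -M₀ = -10 kN·m
Load 4 — triangular load w₀=12 kN/m (0→w₀ over full span):
  R_A = w₀L/2 = 12·8/2 = 48 kN
  M_A = w₀L²/3 = 12·8²/3 = 256 kN·m
Superposition: R_A = -64 kN, M_A = -196 kN·m

R_A = -64 kN, M_A = -196 kN·m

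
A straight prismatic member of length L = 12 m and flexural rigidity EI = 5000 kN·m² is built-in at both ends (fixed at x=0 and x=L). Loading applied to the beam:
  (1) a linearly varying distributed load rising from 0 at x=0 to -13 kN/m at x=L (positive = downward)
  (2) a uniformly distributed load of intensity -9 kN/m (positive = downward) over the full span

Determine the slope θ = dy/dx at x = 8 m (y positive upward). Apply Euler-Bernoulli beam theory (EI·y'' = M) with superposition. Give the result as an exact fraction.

Load 1 — triangular load w₀=-13 kN/m (0→w₀ over full span):
  θ_1 = -w₀(2x(L-x)(L-2x)(x+2L)+x²(L-x)²)/(120LEI) = -(-13)·(2·8·(12-8)·(12-2·8)·(8+2·12)+8²·(12-8)²)/(120·12·5000) = -364/28125 rad
Load 2 — uniform load w=-9 kN/m over full span:
  θ_2 = -wx(L-x)(L-2x)/(12EI) = -(-9)·8·(12-8)·(12-2·8)/(12·5000) = -12/625 rad
Superposition: θ = Σ θ_i = -904/28125 rad ≈ -0.032142 rad

θ(8) = -904/28125 rad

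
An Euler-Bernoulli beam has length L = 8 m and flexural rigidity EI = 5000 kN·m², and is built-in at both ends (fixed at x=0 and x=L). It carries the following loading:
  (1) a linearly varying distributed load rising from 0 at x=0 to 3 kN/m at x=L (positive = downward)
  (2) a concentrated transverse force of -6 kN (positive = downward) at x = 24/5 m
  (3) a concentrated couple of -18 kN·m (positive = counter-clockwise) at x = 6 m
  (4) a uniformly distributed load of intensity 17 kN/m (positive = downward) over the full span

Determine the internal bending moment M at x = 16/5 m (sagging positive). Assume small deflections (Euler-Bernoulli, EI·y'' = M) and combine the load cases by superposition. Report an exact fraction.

M(16/5) = 575099/15000 kN·m

Load 1 — triangular load w₀=3 kN/m (0→w₀ over full span):
  M_1 = 3w₀Lx/20 - w₀L²/30 - w₀x³/(6L) = 3·3·8·(16/5)/20 - 3·8²/30 - 3·(16/5)³/(6·8) = 384/125 kN·m
Load 2 — point force P=-6 kN at a=24/5 m (b=L-a=16/5):
  M_2 = Pb²(3a+b)x/L³ - Pab²/L²  [x≤a] = (-6)·(16/5)²·(3·(24/5)+(16/5))·(16/5)/8³ - (-6)·(24/5)·(16/5)²/8² = -1344/625 kN·m
Load 3 — applied couple M₀=-18 kN·m at a=6 m (b=L-a=2):
  M_3 = R_Ax - M_A  [x≤a] with R_A=-81/32, M_A=-45/8 = (-81/32)·(16/5) - (-45/8) = -99/40 kN·m
Load 4 — uniform load w=17 kN/m over full span:
  M_4 = wLx/2 - wL²/12 - wx²/2 = 17·8·(16/5)/2 - 17·8²/12 - 17·(16/5)²/2 = 2992/75 kN·m
Superposition: M = Σ M_i = 575099/15000 kN·m ≈ 38.339933 kN·m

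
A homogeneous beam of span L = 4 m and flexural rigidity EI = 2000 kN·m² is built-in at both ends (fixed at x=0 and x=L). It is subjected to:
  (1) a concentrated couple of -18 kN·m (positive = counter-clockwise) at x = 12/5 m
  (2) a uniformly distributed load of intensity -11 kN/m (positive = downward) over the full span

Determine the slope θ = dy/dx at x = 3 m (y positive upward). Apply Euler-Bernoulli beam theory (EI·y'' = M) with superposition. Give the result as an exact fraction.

θ(3) = -329/100000 rad

Load 1 — applied couple M₀=-18 kN·m at a=12/5 m (b=L-a=8/5):
  θ_1 = (R_Ax²/2 - M_Ax - M₀(x-a))/EI  [x>a] with R_A=-162/25, M_A=-144/25 = ((-162/25)·3²/2 - (-144/25)·3 - (-18)·(3-(12/5)))/2000 = -27/50000 rad
Load 2 — uniform load w=-11 kN/m over full span:
  θ_2 = -wx(L-x)(L-2x)/(12EI) = -(-11)·3·(4-3)·(4-2·3)/(12·2000) = -11/4000 rad
Superposition: θ = Σ θ_i = -329/100000 rad ≈ -0.003290 rad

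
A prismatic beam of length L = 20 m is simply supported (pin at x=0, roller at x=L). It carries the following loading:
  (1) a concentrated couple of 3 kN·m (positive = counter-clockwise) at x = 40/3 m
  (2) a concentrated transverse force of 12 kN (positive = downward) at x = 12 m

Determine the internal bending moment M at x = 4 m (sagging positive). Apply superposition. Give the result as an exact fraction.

Load 1 — applied couple M₀=3 kN·m at a=40/3 m (b=L-a=20/3):
  M_1 = M₀x/L  [x≤a] = 3·4/20 = 3/5 kN·m
Load 2 — point force P=12 kN at a=12 m (b=L-a=8):
  M_2 = Pbx/L  [x≤a] = 12·8·4/20 = 96/5 kN·m
Superposition: M = Σ M_i = 99/5 kN·m ≈ 19.800000 kN·m

M(4) = 99/5 kN·m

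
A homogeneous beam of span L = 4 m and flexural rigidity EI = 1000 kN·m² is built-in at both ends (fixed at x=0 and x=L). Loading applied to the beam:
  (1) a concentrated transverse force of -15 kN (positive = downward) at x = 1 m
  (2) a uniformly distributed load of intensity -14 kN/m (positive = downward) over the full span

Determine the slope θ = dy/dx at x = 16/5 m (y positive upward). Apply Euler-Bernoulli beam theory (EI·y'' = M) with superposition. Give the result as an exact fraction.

Load 1 — point force P=-15 kN at a=1 m (b=L-a=3):
  θ_1 = Pa²(L-x)(2bL-(3b+a)(L-x))/(2L³EI)  [x>a] = (-15)·1²·(4-(16/5))·(2·3·4-(3·3+1)·(4-(16/5)))/(2·4³·1000) = -3/2000 rad
Load 2 — uniform load w=-14 kN/m over full span:
  θ_2 = -wx(L-x)(L-2x)/(12EI) = -(-14)·(16/5)·(4-(16/5))·(4-2·(16/5))/(12·1000) = -112/15625 rad
Superposition: θ = Σ θ_i = -2167/250000 rad ≈ -0.008668 rad

θ(16/5) = -2167/250000 rad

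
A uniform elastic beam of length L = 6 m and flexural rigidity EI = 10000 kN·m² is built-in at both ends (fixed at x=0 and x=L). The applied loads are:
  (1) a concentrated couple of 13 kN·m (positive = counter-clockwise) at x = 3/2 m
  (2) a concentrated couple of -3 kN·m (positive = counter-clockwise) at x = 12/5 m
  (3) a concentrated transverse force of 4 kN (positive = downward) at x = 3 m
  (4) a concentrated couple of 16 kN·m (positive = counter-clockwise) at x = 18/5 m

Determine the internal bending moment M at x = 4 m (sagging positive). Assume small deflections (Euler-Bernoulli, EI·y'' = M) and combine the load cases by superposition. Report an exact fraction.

Load 1 — applied couple M₀=13 kN·m at a=3/2 m (b=L-a=9/2):
  M_1 = R_Ax - M_A - M₀  [x>a] with R_A=39/16, M_A=-39/16 = (39/16)·4 - (-39/16) - 13 = -13/16 kN·m
Load 2 — applied couple M₀=-3 kN·m at a=12/5 m (b=L-a=18/5):
  M_2 = R_Ax - M_A - M₀  [x>a] with R_A=-18/25, M_A=-9/25 = (-18/25)·4 - (-9/25) - (-3) = 12/25 kN·m
Load 3 — point force P=4 kN at a=3 m (b=L-a=3):
  M_3 = Pa²(a+3b)(L-x)/L³ - Pa²b/L²  [x>a] = 4·3²·(3+3·3)·(6-4)/6³ - 4·3²·3/6² = 1 kN·m
Load 4 — applied couple M₀=16 kN·m at a=18/5 m (b=L-a=12/5):
  M_4 = R_Ax - M_A - M₀  [x>a] with R_A=96/25, M_A=128/25 = (96/25)·4 - (128/25) - 16 = -144/25 kN·m
Superposition: M = Σ M_i = -2037/400 kN·m ≈ -5.092500 kN·m

M(4) = -2037/400 kN·m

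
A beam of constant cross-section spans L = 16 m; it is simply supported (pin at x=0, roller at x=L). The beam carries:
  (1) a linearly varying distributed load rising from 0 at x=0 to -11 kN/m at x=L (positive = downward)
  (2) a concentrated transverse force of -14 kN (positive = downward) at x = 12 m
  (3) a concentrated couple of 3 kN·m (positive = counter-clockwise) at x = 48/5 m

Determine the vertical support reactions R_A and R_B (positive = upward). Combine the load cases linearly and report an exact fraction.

Load 1 — triangular load w₀=-11 kN/m (0→w₀ over full span):
  R_A = w₀L/6 = (-11)·16/6 = -88/3 kN
  R_B = w₀L/3 = (-11)·16/3 = -176/3 kN
Load 2 — point force P=-14 kN at a=12 m (b=L-a=4):
  R_A = Pb/L = (-14)·4/16 = -7/2 kN
  R_B = Pa/L = (-14)·12/16 = -21/2 kN
Load 3 — applied couple M₀=3 kN·m at a=48/5 m (b=L-a=32/5):
  R_A = M₀/L = 3/16 kN
  R_B = -M₀/L = -3/16 kN
Superposition: R_A = -1567/48 kN, R_B = -3329/48 kN

R_A = -1567/48 kN, R_B = -3329/48 kN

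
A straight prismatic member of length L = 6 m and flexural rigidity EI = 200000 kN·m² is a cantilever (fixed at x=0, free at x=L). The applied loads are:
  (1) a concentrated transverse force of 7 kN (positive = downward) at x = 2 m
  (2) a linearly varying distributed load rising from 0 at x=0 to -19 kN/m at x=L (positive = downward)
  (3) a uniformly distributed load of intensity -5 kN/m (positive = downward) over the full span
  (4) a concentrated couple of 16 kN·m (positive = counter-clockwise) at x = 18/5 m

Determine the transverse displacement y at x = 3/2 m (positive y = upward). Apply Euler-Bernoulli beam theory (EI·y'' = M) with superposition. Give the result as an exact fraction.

Load 1 — point force P=7 kN at a=2 m (b=L-a=4):
  y_1 = -Px²(3a-x)/(6EI)  [x≤a] = -7·(3/2)²·(3·2-(3/2))/(6·200000) = -189/3200000 m
Load 2 — triangular load w₀=-19 kN/m (0→w₀ over full span):
  y_2 = (w₀Lx³/12-w₀L²x²/6-w₀x⁵/(120L))/EI = ((-19)·6·(3/2)³/12-(-19)·6²·(3/2)²/6-(-19)·(3/2)⁵/(120·6))/200000 = 575073/512000000 m
Load 3 — uniform load w=-5 kN/m over full span:
  y_3 = -wx²(x²-4Lx+6L²)/(24EI) = -(-5)·(3/2)²·((3/2)²-4·6·(3/2)+6·6²)/(24·200000) = 2187/5120000 m
Load 4 — applied couple M₀=16 kN·m at a=18/5 m (b=L-a=12/5):
  y_4 = M₀x²/(2EI)  [x≤a] = 16·(3/2)²/(2·200000) = 9/100000 m
Superposition: y = Σ y_i = 809613/512000000 m ≈ 0.001581 m

y(3/2) = 809613/512000000 m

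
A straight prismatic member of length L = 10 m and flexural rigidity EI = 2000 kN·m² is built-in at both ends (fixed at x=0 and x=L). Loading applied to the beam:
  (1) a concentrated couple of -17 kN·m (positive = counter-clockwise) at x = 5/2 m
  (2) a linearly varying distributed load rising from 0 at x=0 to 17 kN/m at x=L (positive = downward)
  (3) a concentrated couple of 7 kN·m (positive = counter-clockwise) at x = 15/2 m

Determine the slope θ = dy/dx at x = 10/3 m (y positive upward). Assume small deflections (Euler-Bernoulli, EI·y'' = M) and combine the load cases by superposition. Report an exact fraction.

Load 1 — applied couple M₀=-17 kN·m at a=5/2 m (b=L-a=15/2):
  θ_1 = (R_Ax²/2 - M_Ax - M₀(x-a))/EI  [x>a] with R_A=-153/80, M_A=51/16 = ((-153/80)·(10/3)²/2 - (51/16)·(10/3) - (-17)·((10/3)-(5/2)))/2000 = -17/4800 rad
Load 2 — triangular load w₀=17 kN/m (0→w₀ over full span):
  θ_2 = -w₀(2x(L-x)(L-2x)(x+2L)+x²(L-x)²)/(120LEI) = -17·(2·(10/3)·(10-(10/3))·(10-2·(10/3))·((10/3)+2·10)+(10/3)²·(10-(10/3))²)/(120·10·2000) = -34/1215 rad
Load 3 — applied couple M₀=7 kN·m at a=15/2 m (b=L-a=5/2):
  θ_3 = (R_Ax²/2 - M_Ax)/EI  [x≤a] with R_A=63/80, M_A=35/16 = ((63/80)·(10/3)²/2 - (35/16)·(10/3))/2000 = -7/4800 rad
Superposition: θ = Σ θ_i = -1603/48600 rad ≈ -0.032984 rad

θ(10/3) = -1603/48600 rad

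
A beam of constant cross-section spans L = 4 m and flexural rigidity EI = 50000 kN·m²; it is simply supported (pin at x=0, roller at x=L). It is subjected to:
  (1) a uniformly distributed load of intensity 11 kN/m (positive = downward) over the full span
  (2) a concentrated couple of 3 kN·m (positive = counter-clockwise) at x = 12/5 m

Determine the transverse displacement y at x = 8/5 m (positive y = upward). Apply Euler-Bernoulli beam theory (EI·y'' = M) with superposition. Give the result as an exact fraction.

Load 1 — uniform load w=11 kN/m over full span:
  y_1 = -wx(L³-2Lx²+x³)/(24EI) = -11·(8/5)·(4³-2·4·(8/5)²+(8/5)³)/(24·50000) = -1364/1953125 m
Load 2 — applied couple M₀=3 kN·m at a=12/5 m (b=L-a=8/5):
  y_2 = (M₀x³/(6L)+C₁x)/EI  [x≤a] with C₁=M₀(3b²-L²)/(6L)=-26/25 = (3·(8/5)³/(6·4)+(-26/25)·(8/5))/50000 = -9/390625 m
Superposition: y = Σ y_i = -1409/1953125 m ≈ -0.000721 m

y(8/5) = -1409/1953125 m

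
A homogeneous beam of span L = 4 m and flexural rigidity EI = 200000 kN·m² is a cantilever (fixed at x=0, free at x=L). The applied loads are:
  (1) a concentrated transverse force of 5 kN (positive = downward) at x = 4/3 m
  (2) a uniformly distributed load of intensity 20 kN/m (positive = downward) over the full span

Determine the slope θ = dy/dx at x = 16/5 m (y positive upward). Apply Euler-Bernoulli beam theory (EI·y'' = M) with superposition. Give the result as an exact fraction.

Load 1 — point force P=5 kN at a=4/3 m (b=L-a=8/3):
  θ_1 = -Pa²/(2EI)  [x>a] = -5·(4/3)²/(2·200000) = -1/45000 rad
Load 2 — uniform load w=20 kN/m over full span:
  θ_2 = -wx(x²-3Lx+3L²)/(6EI) = -20·(16/5)·((16/5)²-3·4·(16/5)+3·4²)/(6·200000) = -248/234375 rad
Superposition: θ = Σ θ_i = -6077/5625000 rad ≈ -0.001080 rad

θ(16/5) = -6077/5625000 rad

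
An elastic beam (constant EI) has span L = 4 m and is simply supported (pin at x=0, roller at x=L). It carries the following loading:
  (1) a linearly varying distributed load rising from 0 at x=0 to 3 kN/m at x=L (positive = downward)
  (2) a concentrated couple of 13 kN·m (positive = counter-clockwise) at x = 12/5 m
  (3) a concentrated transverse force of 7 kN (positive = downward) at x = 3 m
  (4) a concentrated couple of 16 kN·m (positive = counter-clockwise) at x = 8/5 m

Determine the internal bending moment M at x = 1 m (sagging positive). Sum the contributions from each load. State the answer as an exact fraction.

Load 1 — triangular load w₀=3 kN/m (0→w₀ over full span):
  M_1 = w₀Lx/6 - w₀x³/(6L) = 3·4·1/6 - 3·1³/(6·4) = 15/8 kN·m
Load 2 — applied couple M₀=13 kN·m at a=12/5 m (b=L-a=8/5):
  M_2 = M₀x/L  [x≤a] = 13·1/4 = 13/4 kN·m
Load 3 — point force P=7 kN at a=3 m (b=L-a=1):
  M_3 = Pbx/L  [x≤a] = 7·1·1/4 = 7/4 kN·m
Load 4 — applied couple M₀=16 kN·m at a=8/5 m (b=L-a=12/5):
  M_4 = M₀x/L  [x≤a] = 16·1/4 = 4 kN·m
Superposition: M = Σ M_i = 87/8 kN·m ≈ 10.875000 kN·m

M(1) = 87/8 kN·m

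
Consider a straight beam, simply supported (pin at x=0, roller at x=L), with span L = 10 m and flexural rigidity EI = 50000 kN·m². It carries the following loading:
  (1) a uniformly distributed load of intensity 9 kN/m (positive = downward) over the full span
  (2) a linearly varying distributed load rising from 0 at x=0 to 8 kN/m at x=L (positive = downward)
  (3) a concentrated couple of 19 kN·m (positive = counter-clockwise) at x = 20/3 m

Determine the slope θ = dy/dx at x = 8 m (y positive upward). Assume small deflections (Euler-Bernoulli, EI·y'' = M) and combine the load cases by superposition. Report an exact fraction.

θ(8) = 6689/750000 rad

Load 1 — uniform load w=9 kN/m over full span:
  θ_1 = -w(L³-6Lx²+4x³)/(24EI) = -9·(10³-6·10·8²+4·8³)/(24·50000) = 297/50000 rad
Load 2 — triangular load w₀=8 kN/m (0→w₀ over full span):
  θ_2 = -w₀(7L⁴-30L²x²+15x⁴)/(360LEI) = -8·(7·10⁴-30·10²·8²+15·8⁴)/(360·10·50000) = 757/281250 rad
Load 3 — applied couple M₀=19 kN·m at a=20/3 m (b=L-a=10/3):
  θ_3 = (M₀x²/(2L)-M₀(x-a)+C₁)/EI  [x>a] with C₁=M₀(3b²-L²)/(6L)=-190/9 = (19·8²/(2·10)-19·(8-(20/3))+(-190/9))/50000 = 323/1125000 rad
Superposition: θ = Σ θ_i = 6689/750000 rad ≈ 0.008919 rad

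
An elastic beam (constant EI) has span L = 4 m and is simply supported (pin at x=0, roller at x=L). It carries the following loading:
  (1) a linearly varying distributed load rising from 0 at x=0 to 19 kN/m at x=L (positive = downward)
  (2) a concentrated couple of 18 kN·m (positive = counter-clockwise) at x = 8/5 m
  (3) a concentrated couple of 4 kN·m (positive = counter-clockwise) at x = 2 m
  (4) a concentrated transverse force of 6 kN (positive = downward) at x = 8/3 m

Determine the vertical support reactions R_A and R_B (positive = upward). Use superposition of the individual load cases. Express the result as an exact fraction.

Load 1 — triangular load w₀=19 kN/m (0→w₀ over full span):
  R_A = w₀L/6 = 19·4/6 = 38/3 kN
  R_B = w₀L/3 = 19·4/3 = 76/3 kN
Load 2 — applied couple M₀=18 kN·m at a=8/5 m (b=L-a=12/5):
  R_A = M₀/L = 18/4 = 9/2 kN
  R_B = -M₀/L = -18/4 = -9/2 kN
Load 3 — applied couple M₀=4 kN·m at a=2 m (b=L-a=2):
  R_A = M₀/L = 4/4 = 1 kN
  R_B = -M₀/L = -4/4 = -1 kN
Load 4 — point force P=6 kN at a=8/3 m (b=L-a=4/3):
  R_A = Pb/L = 6·(4/3)/4 = 2 kN
  R_B = Pa/L = 6·(8/3)/4 = 4 kN
Superposition: R_A = 121/6 kN, R_B = 143/6 kN

R_A = 121/6 kN, R_B = 143/6 kN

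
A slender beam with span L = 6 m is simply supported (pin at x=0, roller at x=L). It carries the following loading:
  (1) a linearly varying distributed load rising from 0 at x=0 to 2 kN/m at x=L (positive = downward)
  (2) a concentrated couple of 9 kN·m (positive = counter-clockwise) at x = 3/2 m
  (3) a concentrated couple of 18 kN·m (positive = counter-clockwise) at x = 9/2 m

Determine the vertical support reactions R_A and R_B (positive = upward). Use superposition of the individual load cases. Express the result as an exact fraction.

R_A = 13/2 kN, R_B = -1/2 kN

Load 1 — triangular load w₀=2 kN/m (0→w₀ over full span):
  R_A = w₀L/6 = 2·6/6 = 2 kN
  R_B = w₀L/3 = 2·6/3 = 4 kN
Load 2 — applied couple M₀=9 kN·m at a=3/2 m (b=L-a=9/2):
  R_A = M₀/L = 9/6 = 3/2 kN
  R_B = -M₀/L = -9/6 = -3/2 kN
Load 3 — applied couple M₀=18 kN·m at a=9/2 m (b=L-a=3/2):
  R_A = M₀/L = 18/6 = 3 kN
  R_B = -M₀/L = -18/6 = -3 kN
Superposition: R_A = 13/2 kN, R_B = -1/2 kN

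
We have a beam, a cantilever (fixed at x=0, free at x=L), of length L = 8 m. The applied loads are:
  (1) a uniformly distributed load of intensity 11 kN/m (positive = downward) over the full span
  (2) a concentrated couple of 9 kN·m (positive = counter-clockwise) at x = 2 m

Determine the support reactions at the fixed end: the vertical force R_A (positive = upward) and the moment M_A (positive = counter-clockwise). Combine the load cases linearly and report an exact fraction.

R_A = 88 kN, M_A = 343 kN·m

Load 1 — uniform load w=11 kN/m over full span:
  R_A = wL = 11·8 = 88 kN
  M_A = wL²/2 = 11·8²/2 = 352 kN·m
Load 2 — applied couple M₀=9 kN·m at a=2 m (b=L-a=6):
  R_A = 0 kN
  M_A = -M₀ = -9 kN·m
Superposition: R_A = 88 kN, M_A = 343 kN·m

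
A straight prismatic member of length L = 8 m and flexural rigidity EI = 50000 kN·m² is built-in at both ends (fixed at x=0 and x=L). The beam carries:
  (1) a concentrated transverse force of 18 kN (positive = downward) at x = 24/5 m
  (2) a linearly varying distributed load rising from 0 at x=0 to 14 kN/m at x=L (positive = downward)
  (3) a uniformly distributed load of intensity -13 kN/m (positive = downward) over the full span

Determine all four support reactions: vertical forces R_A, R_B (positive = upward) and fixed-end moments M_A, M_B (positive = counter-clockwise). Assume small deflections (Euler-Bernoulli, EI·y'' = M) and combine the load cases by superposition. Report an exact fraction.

Load 1 — point force P=18 kN at a=24/5 m (b=L-a=16/5):
  R_A = Pb²(3a+b)/L³ = 18·(16/5)²·(3·(24/5)+(16/5))/8³ = 792/125 kN
  M_A = Pab²/L² = 18·(24/5)·(16/5)²/8² = 1728/125 kN·m
  R_B = Pa²(a+3b)/L³ = 18·(24/5)²·((24/5)+3·(16/5))/8³ = 1458/125 kN
  M_B = -Pa²b/L² = -18·(24/5)²·(16/5)/8² = -2592/125 kN·m
Load 2 — triangular load w₀=14 kN/m (0→w₀ over full span):
  R_A = 3w₀L/20 = 3·14·8/20 = 84/5 kN
  M_A = w₀L²/30 = 14·8²/30 = 448/15 kN·m
  R_B = 7w₀L/20 = 7·14·8/20 = 196/5 kN
  M_B = -w₀L²/20 = -14·8²/20 = -224/5 kN·m
Load 3 — uniform load w=-13 kN/m over full span:
  R_A = wL/2 = (-13)·8/2 = -52 kN
  M_A = wL²/12 = (-13)·8²/12 = -208/3 kN·m
  R_B = wL/2 = (-13)·8/2 = -52 kN
  M_B = -wL²/12 = -(-13)·8²/12 = 208/3 kN·m
Superposition: R_A = -3608/125 kN, M_A = -9616/375 kN·m, R_B = -142/125 kN, M_B = 1424/375 kN·m

R_A = -3608/125 kN, M_A = -9616/375 kN·m, R_B = -142/125 kN, M_B = 1424/375 kN·m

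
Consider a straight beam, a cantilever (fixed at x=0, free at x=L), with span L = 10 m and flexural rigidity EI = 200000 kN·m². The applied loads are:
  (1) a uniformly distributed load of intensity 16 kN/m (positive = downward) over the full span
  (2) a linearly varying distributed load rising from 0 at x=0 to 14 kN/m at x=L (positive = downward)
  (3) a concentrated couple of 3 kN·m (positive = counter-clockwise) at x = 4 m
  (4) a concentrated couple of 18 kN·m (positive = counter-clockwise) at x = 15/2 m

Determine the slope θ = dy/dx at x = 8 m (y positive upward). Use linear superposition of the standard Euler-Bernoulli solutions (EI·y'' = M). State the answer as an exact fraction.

Load 1 — uniform load w=16 kN/m over full span:
  θ_1 = -wx(x²-3Lx+3L²)/(6EI) = -16·8·(8²-3·10·8+3·10²)/(6·200000) = -124/9375 rad
Load 2 — triangular load w₀=14 kN/m (0→w₀ over full span):
  θ_2 = (w₀Lx²/4-w₀L²x/3-w₀x⁴/(24L))/EI = (14·10·8²/4-14·10²·8/3-14·8⁴/(24·10))/200000 = -406/46875 rad
Load 3 — applied couple M₀=3 kN·m at a=4 m (b=L-a=6):
  θ_3 = M₀a/EI  [x>a] = 3·4/200000 = 3/50000 rad
Load 4 — applied couple M₀=18 kN·m at a=15/2 m (b=L-a=5/2):
  θ_4 = M₀a/EI  [x>a] = 18·(15/2)/200000 = 27/40000 rad
Superposition: θ = Σ θ_i = -21153/1000000 rad ≈ -0.021153 rad

θ(8) = -21153/1000000 rad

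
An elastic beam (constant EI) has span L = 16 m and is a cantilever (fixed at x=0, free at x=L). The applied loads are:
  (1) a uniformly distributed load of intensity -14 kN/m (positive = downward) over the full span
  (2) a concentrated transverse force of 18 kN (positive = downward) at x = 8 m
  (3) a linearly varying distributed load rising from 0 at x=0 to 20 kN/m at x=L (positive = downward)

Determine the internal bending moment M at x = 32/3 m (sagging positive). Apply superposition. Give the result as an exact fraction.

M(32/3) = -4352/81 kN·m

Load 1 — uniform load w=-14 kN/m over full span:
  M_1 = -w(L-x)²/2 = -(-14)·(16-(32/3))²/2 = 1792/9 kN·m
Load 2 — point force P=18 kN at a=8 m (b=L-a=8):
  M_2 = 0  [x>a] = 0 kN·m
Load 3 — triangular load w₀=20 kN/m (0→w₀ over full span):
  M_3 = w₀Lx/2 - w₀L²/3 - w₀x³/(6L) = 20·16·(32/3)/2 - 20·16²/3 - 20·(32/3)³/(6·16) = -20480/81 kN·m
Superposition: M = Σ M_i = -4352/81 kN·m ≈ -53.728395 kN·m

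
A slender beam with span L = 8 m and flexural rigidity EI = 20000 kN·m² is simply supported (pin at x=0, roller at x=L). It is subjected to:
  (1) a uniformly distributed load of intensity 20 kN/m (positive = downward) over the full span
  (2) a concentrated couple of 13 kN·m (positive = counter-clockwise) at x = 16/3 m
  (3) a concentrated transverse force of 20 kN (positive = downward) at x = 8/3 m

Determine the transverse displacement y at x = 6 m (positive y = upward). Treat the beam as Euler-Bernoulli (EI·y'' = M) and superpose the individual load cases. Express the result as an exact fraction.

Load 1 — uniform load w=20 kN/m over full span:
  y_1 = -wx(L³-2Lx²+x³)/(24EI) = -20·6·(8³-2·8·6²+6³)/(24·20000) = -19/500 m
Load 2 — applied couple M₀=13 kN·m at a=16/3 m (b=L-a=8/3):
  y_2 = (M₀x³/(6L)-M₀(x-a)²/2+C₁x)/EI  [x>a] with C₁=M₀(3b²-L²)/(6L)=-104/9 = (13·6³/(6·8)-13·(6-(16/3))²/2+(-104/9)·6)/20000 = -247/360000 m
Load 3 — point force P=20 kN at a=8/3 m (b=L-a=16/3):
  y_3 = -Pa(L-x)(2Lx-a²-x²)/(6LEI)  [x>a] = -20·(8/3)·(8-6)·(2·8·6-(8/3)²-6²)/(6·8·20000) = -119/20250 m
Superposition: y = Σ y_i = -144383/3240000 m ≈ -0.044563 m

y(6) = -144383/3240000 m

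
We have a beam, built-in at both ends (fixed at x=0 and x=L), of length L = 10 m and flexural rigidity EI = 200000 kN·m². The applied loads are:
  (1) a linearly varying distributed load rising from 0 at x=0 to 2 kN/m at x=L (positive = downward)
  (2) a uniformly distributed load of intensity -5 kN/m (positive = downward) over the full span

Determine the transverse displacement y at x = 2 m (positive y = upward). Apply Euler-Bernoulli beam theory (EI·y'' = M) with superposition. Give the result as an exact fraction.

y(2) = 103/468750 m

Load 1 — triangular load w₀=2 kN/m (0→w₀ over full span):
  y_1 = -w₀x²(L-x)²(x+2L)/(120LEI) = -2·2²·(10-2)²·(2+2·10)/(120·10·200000) = -11/234375 m
Load 2 — uniform load w=-5 kN/m over full span:
  y_2 = -wx²(L-x)²/(24EI) = -(-5)·2²·(10-2)²/(24·200000) = 1/3750 m
Superposition: y = Σ y_i = 103/468750 m ≈ 0.000220 m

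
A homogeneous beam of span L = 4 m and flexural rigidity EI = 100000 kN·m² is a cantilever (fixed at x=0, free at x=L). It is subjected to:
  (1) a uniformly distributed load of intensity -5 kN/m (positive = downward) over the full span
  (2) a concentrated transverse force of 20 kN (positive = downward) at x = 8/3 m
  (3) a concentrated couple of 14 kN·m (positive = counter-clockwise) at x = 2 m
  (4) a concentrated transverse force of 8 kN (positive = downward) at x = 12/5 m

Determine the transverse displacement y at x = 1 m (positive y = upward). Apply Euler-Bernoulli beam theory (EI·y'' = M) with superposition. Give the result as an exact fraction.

y(1) = -309/4000000 m

Load 1 — uniform load w=-5 kN/m over full span:
  y_1 = -wx²(x²-4Lx+6L²)/(24EI) = -(-5)·1²·(1²-4·4·1+6·4²)/(24·100000) = 27/160000 m
Load 2 — point force P=20 kN at a=8/3 m (b=L-a=4/3):
  y_2 = -Px²(3a-x)/(6EI)  [x≤a] = -20·1²·(3·(8/3)-1)/(6·100000) = -7/30000 m
Load 3 — applied couple M₀=14 kN·m at a=2 m (b=L-a=2):
  y_3 = M₀x²/(2EI)  [x≤a] = 14·1²/(2·100000) = 7/100000 m
Load 4 — point force P=8 kN at a=12/5 m (b=L-a=8/5):
  y_4 = -Px²(3a-x)/(6EI)  [x≤a] = -8·1²·(3·(12/5)-1)/(6·100000) = -31/375000 m
Superposition: y = Σ y_i = -309/4000000 m ≈ -0.000077 m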